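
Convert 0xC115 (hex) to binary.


Each hex digit → 4 binary bits:
  C = 1100
  1 = 0001
  1 = 0001
  5 = 0101
Concatenate: 1100 0001 0001 0101
= 1100000100010101


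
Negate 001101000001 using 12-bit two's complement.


Original: 001101000001
Step 1 - Invert all bits: 110010111110
Step 2 - Add 1: 110010111110 + 1
= 110010111111 (represents -833)


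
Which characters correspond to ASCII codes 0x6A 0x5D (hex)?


Codes (hex): 0x6A 0x5D
Per-code ASCII lookup:
  0x6A = 106  (range 97-122: lowercase, 106 - 97 = 9) → 'j'
  0x5D = 93  (special character) → ']'
= 'j]'


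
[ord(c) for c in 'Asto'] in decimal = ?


String: 'Asto'  (4 characters)
Per-character ASCII lookup:
  'A': uppercase starts at 65: 'A' = 65 + 0 = 65
  's': lowercase starts at 97: 's' = 97 + 18 = 115
  't': lowercase starts at 97: 't' = 97 + 19 = 116
  'o': lowercase starts at 97: 'o' = 97 + 14 = 111
= 65 115 116 111


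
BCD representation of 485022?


Each digit → 4-bit binary:
  4 → 0100
  8 → 1000
  5 → 0101
  0 → 0000
  2 → 0010
  2 → 0010
= 0100 1000 0101 0000 0010 0010


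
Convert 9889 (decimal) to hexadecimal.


Divide by 16 repeatedly:
9889 ÷ 16 = 618 remainder 1 (1)
618 ÷ 16 = 38 remainder 10 (A)
38 ÷ 16 = 2 remainder 6 (6)
2 ÷ 16 = 0 remainder 2 (2)
Reading remainders bottom-up:
= 0x26A1


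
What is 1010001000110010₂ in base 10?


Positional values:
Bit 1: 1 × 2^1 = 2
Bit 4: 1 × 2^4 = 16
Bit 5: 1 × 2^5 = 32
Bit 9: 1 × 2^9 = 512
Bit 13: 1 × 2^13 = 8192
Bit 15: 1 × 2^15 = 32768
Sum = 2 + 16 + 32 + 512 + 8192 + 32768
= 41522


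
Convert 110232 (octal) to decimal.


Positional values:
Position 0: 2 × 8^0 = 2
Position 1: 3 × 8^1 = 24
Position 2: 2 × 8^2 = 128
Position 3: 0 × 8^3 = 0
Position 4: 1 × 8^4 = 4096
Position 5: 1 × 8^5 = 32768
Sum = 2 + 24 + 128 + 0 + 4096 + 32768
= 37018


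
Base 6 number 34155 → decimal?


Positional values (base 6):
  5 × 6^0 = 5 × 1 = 5
  5 × 6^1 = 5 × 6 = 30
  1 × 6^2 = 1 × 36 = 36
  4 × 6^3 = 4 × 216 = 864
  3 × 6^4 = 3 × 1296 = 3888
Sum = 5 + 30 + 36 + 864 + 3888
= 4823


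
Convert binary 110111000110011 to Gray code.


Binary: 110111000110011
Gray code: G = B XOR (B >> 1)
B >> 1 = 011011100011001
110111000110011 XOR 011011100011001:
  1 XOR 0 = 1
  1 XOR 1 = 0
  0 XOR 1 = 1
  1 XOR 0 = 1
  1 XOR 1 = 0
  1 XOR 1 = 0
  0 XOR 1 = 1
  0 XOR 0 = 0
  0 XOR 0 = 0
  1 XOR 0 = 1
  1 XOR 1 = 0
  0 XOR 1 = 1
  0 XOR 0 = 0
  1 XOR 0 = 1
  1 XOR 1 = 0
= 101100100101010


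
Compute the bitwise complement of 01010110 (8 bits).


Original: 01010110
Invert all bits:
  bit 0: 0 → 1
  bit 1: 1 → 0
  bit 2: 0 → 1
  bit 3: 1 → 0
  bit 4: 0 → 1
  bit 5: 1 → 0
  bit 6: 1 → 0
  bit 7: 0 → 1
= 10101001


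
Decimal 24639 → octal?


Divide by 8 repeatedly:
24639 ÷ 8 = 3079 remainder 7
3079 ÷ 8 = 384 remainder 7
384 ÷ 8 = 48 remainder 0
48 ÷ 8 = 6 remainder 0
6 ÷ 8 = 0 remainder 6
Reading remainders bottom-up:
= 0o60077


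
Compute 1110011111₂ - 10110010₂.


Align and subtract column by column (LSB to MSB, borrowing when needed):
  1110011111
- 0010110010
  ----------
  col 0: (1 - 0 borrow-in) - 0 → 1 - 0 = 1, borrow out 0
  col 1: (1 - 0 borrow-in) - 1 → 1 - 1 = 0, borrow out 0
  col 2: (1 - 0 borrow-in) - 0 → 1 - 0 = 1, borrow out 0
  col 3: (1 - 0 borrow-in) - 0 → 1 - 0 = 1, borrow out 0
  col 4: (1 - 0 borrow-in) - 1 → 1 - 1 = 0, borrow out 0
  col 5: (0 - 0 borrow-in) - 1 → borrow from next column: (0+2) - 1 = 1, borrow out 1
  col 6: (0 - 1 borrow-in) - 0 → borrow from next column: (-1+2) - 0 = 1, borrow out 1
  col 7: (1 - 1 borrow-in) - 1 → borrow from next column: (0+2) - 1 = 1, borrow out 1
  col 8: (1 - 1 borrow-in) - 0 → 0 - 0 = 0, borrow out 0
  col 9: (1 - 0 borrow-in) - 0 → 1 - 0 = 1, borrow out 0
Reading bits MSB→LSB: 1011101101
Strip leading zeros: 1011101101
= 1011101101


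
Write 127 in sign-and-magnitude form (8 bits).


Sign bit: 0 (positive)
Magnitude: 127 = 1111111
= 01111111


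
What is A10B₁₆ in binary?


Each hex digit → 4 binary bits:
  A = 1010
  1 = 0001
  0 = 0000
  B = 1011
Concatenate: 1010 0001 0000 1011
= 1010000100001011


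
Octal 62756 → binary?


Each octal digit → 3 binary bits:
  6 = 110
  2 = 010
  7 = 111
  5 = 101
  6 = 110
Concatenate: 110 010 111 101 110
= 110010111101110


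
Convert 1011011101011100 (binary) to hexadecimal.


Group into 4-bit nibbles: 1011011101011100
  1011 = B
  0111 = 7
  0101 = 5
  1100 = C
= 0xB75C


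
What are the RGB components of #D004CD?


Hex: #D004CD
R = D0₁₆ = 208
G = 04₁₆ = 4
B = CD₁₆ = 205
= RGB(208, 4, 205)


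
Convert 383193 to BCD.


Each digit → 4-bit binary:
  3 → 0011
  8 → 1000
  3 → 0011
  1 → 0001
  9 → 1001
  3 → 0011
= 0011 1000 0011 0001 1001 0011


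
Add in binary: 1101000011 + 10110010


Align and add column by column (LSB to MSB, carry propagating):
  01101000011
+ 00010110010
  -----------
  col 0: 1 + 0 + 0 (carry in) = 1 → bit 1, carry out 0
  col 1: 1 + 1 + 0 (carry in) = 2 → bit 0, carry out 1
  col 2: 0 + 0 + 1 (carry in) = 1 → bit 1, carry out 0
  col 3: 0 + 0 + 0 (carry in) = 0 → bit 0, carry out 0
  col 4: 0 + 1 + 0 (carry in) = 1 → bit 1, carry out 0
  col 5: 0 + 1 + 0 (carry in) = 1 → bit 1, carry out 0
  col 6: 1 + 0 + 0 (carry in) = 1 → bit 1, carry out 0
  col 7: 0 + 1 + 0 (carry in) = 1 → bit 1, carry out 0
  col 8: 1 + 0 + 0 (carry in) = 1 → bit 1, carry out 0
  col 9: 1 + 0 + 0 (carry in) = 1 → bit 1, carry out 0
  col 10: 0 + 0 + 0 (carry in) = 0 → bit 0, carry out 0
Reading bits MSB→LSB: 01111110101
Strip leading zeros: 1111110101
= 1111110101


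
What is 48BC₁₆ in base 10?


Positional values:
Position 0: C × 16^0 = 12 × 1 = 12
Position 1: B × 16^1 = 11 × 16 = 176
Position 2: 8 × 16^2 = 8 × 256 = 2048
Position 3: 4 × 16^3 = 4 × 4096 = 16384
Sum = 12 + 176 + 2048 + 16384
= 18620


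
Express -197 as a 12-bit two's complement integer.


Original: 000011000101
Step 1 - Invert all bits: 111100111010
Step 2 - Add 1: 111100111010 + 1
= 111100111011 (represents -197)


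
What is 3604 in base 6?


Divide by 6 repeatedly:
3604 ÷ 6 = 600 remainder 4
600 ÷ 6 = 100 remainder 0
100 ÷ 6 = 16 remainder 4
16 ÷ 6 = 2 remainder 4
2 ÷ 6 = 0 remainder 2
Reading remainders bottom-up:
= 24404


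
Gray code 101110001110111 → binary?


Gray code: 101110001110111
MSB stays the same: 1
Each subsequent bit = prev_binary XOR current_gray:
  B[1] = 1 XOR 0 = 1
  B[2] = 1 XOR 1 = 0
  B[3] = 0 XOR 1 = 1
  B[4] = 1 XOR 1 = 0
  B[5] = 0 XOR 0 = 0
  B[6] = 0 XOR 0 = 0
  B[7] = 0 XOR 0 = 0
  B[8] = 0 XOR 1 = 1
  B[9] = 1 XOR 1 = 0
  B[10] = 0 XOR 1 = 1
  B[11] = 1 XOR 0 = 1
  B[12] = 1 XOR 1 = 0
  B[13] = 0 XOR 1 = 1
  B[14] = 1 XOR 1 = 0
= 110100001011010 (26714 decimal)


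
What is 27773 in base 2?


Divide by 2 repeatedly:
27773 ÷ 2 = 13886 remainder 1
13886 ÷ 2 = 6943 remainder 0
6943 ÷ 2 = 3471 remainder 1
3471 ÷ 2 = 1735 remainder 1
1735 ÷ 2 = 867 remainder 1
867 ÷ 2 = 433 remainder 1
433 ÷ 2 = 216 remainder 1
216 ÷ 2 = 108 remainder 0
108 ÷ 2 = 54 remainder 0
54 ÷ 2 = 27 remainder 0
27 ÷ 2 = 13 remainder 1
13 ÷ 2 = 6 remainder 1
6 ÷ 2 = 3 remainder 0
3 ÷ 2 = 1 remainder 1
1 ÷ 2 = 0 remainder 1
Reading remainders bottom-up:
= 110110001111101


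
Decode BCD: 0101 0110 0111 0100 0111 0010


Each 4-bit group → digit:
  0101 → 5
  0110 → 6
  0111 → 7
  0100 → 4
  0111 → 7
  0010 → 2
= 567472


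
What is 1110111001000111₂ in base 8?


Group into 3-bit groups: 001110111001000111
  001 = 1
  110 = 6
  111 = 7
  001 = 1
  000 = 0
  111 = 7
= 0o167107


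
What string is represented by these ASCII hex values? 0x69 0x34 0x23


Codes (hex): 0x69 0x34 0x23
Per-code ASCII lookup:
  0x69 = 105  (range 97-122: lowercase, 105 - 97 = 8) → 'i'
  0x34 = 52  (range 48-57: digits, 52 - 48 = 4) → '4'
  0x23 = 35  (special character) → '#'
= 'i4#'


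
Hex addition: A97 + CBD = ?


Align and add column by column (LSB to MSB, each column mod 16 with carry):
  0A97
+ 0CBD
  ----
  col 0: 7(7) + D(13) + 0 (carry in) = 20 → 4(4), carry out 1
  col 1: 9(9) + B(11) + 1 (carry in) = 21 → 5(5), carry out 1
  col 2: A(10) + C(12) + 1 (carry in) = 23 → 7(7), carry out 1
  col 3: 0(0) + 0(0) + 1 (carry in) = 1 → 1(1), carry out 0
Reading digits MSB→LSB: 1754
Strip leading zeros: 1754
= 0x1754


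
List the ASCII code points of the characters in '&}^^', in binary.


String: '&}^^'  (4 characters)
Per-character ASCII lookup:
  '&': special character: '&' = 38 → 100110
  '}': special character: '}' = 125 → 1111101
  '^': special character: '^' = 94 → 1011110
  '^': special character: '^' = 94 → 1011110
= 100110 1111101 1011110 1011110


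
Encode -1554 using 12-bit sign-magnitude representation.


Sign bit: 1 (negative)
Magnitude: 1554 = 11000010010
= 111000010010


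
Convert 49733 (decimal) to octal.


Divide by 8 repeatedly:
49733 ÷ 8 = 6216 remainder 5
6216 ÷ 8 = 777 remainder 0
777 ÷ 8 = 97 remainder 1
97 ÷ 8 = 12 remainder 1
12 ÷ 8 = 1 remainder 4
1 ÷ 8 = 0 remainder 1
Reading remainders bottom-up:
= 0o141105


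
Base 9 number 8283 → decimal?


Positional values (base 9):
  3 × 9^0 = 3 × 1 = 3
  8 × 9^1 = 8 × 9 = 72
  2 × 9^2 = 2 × 81 = 162
  8 × 9^3 = 8 × 729 = 5832
Sum = 3 + 72 + 162 + 5832
= 6069


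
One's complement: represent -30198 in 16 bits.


Original: 0111010111110110
Invert all bits:
  bit 0: 0 → 1
  bit 1: 1 → 0
  bit 2: 1 → 0
  bit 3: 1 → 0
  bit 4: 0 → 1
  bit 5: 1 → 0
  bit 6: 0 → 1
  bit 7: 1 → 0
  bit 8: 1 → 0
  bit 9: 1 → 0
  bit 10: 1 → 0
  bit 11: 1 → 0
  bit 12: 0 → 1
  bit 13: 1 → 0
  bit 14: 1 → 0
  bit 15: 0 → 1
= 1000101000001001


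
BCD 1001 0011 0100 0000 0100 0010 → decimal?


Each 4-bit group → digit:
  1001 → 9
  0011 → 3
  0100 → 4
  0000 → 0
  0100 → 4
  0010 → 2
= 934042


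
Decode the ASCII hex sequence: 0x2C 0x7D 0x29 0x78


Codes (hex): 0x2C 0x7D 0x29 0x78
Per-code ASCII lookup:
  0x2C = 44  (special character) → ','
  0x7D = 125  (special character) → '}'
  0x29 = 41  (special character) → ')'
  0x78 = 120  (range 97-122: lowercase, 120 - 97 = 23) → 'x'
= ',})x'


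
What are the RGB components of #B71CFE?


Hex: #B71CFE
R = B7₁₆ = 183
G = 1C₁₆ = 28
B = FE₁₆ = 254
= RGB(183, 28, 254)


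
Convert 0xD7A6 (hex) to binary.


Each hex digit → 4 binary bits:
  D = 1101
  7 = 0111
  A = 1010
  6 = 0110
Concatenate: 1101 0111 1010 0110
= 1101011110100110


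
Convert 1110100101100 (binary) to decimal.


Positional values:
Bit 2: 1 × 2^2 = 4
Bit 3: 1 × 2^3 = 8
Bit 5: 1 × 2^5 = 32
Bit 8: 1 × 2^8 = 256
Bit 10: 1 × 2^10 = 1024
Bit 11: 1 × 2^11 = 2048
Bit 12: 1 × 2^12 = 4096
Sum = 4 + 8 + 32 + 256 + 1024 + 2048 + 4096
= 7468


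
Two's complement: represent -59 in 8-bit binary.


Original: 00111011
Step 1 - Invert all bits: 11000100
Step 2 - Add 1: 11000100 + 1
= 11000101 (represents -59)


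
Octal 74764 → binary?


Each octal digit → 3 binary bits:
  7 = 111
  4 = 100
  7 = 111
  6 = 110
  4 = 100
Concatenate: 111 100 111 110 100
= 111100111110100


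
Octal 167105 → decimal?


Positional values:
Position 0: 5 × 8^0 = 5
Position 1: 0 × 8^1 = 0
Position 2: 1 × 8^2 = 64
Position 3: 7 × 8^3 = 3584
Position 4: 6 × 8^4 = 24576
Position 5: 1 × 8^5 = 32768
Sum = 5 + 0 + 64 + 3584 + 24576 + 32768
= 60997


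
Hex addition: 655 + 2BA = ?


Align and add column by column (LSB to MSB, each column mod 16 with carry):
  0655
+ 02BA
  ----
  col 0: 5(5) + A(10) + 0 (carry in) = 15 → F(15), carry out 0
  col 1: 5(5) + B(11) + 0 (carry in) = 16 → 0(0), carry out 1
  col 2: 6(6) + 2(2) + 1 (carry in) = 9 → 9(9), carry out 0
  col 3: 0(0) + 0(0) + 0 (carry in) = 0 → 0(0), carry out 0
Reading digits MSB→LSB: 090F
Strip leading zeros: 90F
= 0x90F


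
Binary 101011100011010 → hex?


Group into 4-bit nibbles: 0101011100011010
  0101 = 5
  0111 = 7
  0001 = 1
  1010 = A
= 0x571A


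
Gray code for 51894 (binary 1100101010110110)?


Binary: 1100101010110110
Gray code: G = B XOR (B >> 1)
B >> 1 = 0110010101011011
1100101010110110 XOR 0110010101011011:
  1 XOR 0 = 1
  1 XOR 1 = 0
  0 XOR 1 = 1
  0 XOR 0 = 0
  1 XOR 0 = 1
  0 XOR 1 = 1
  1 XOR 0 = 1
  0 XOR 1 = 1
  1 XOR 0 = 1
  0 XOR 1 = 1
  1 XOR 0 = 1
  1 XOR 1 = 0
  0 XOR 1 = 1
  1 XOR 0 = 1
  1 XOR 1 = 0
  0 XOR 1 = 1
= 1010111111101101


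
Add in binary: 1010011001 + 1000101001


Align and add column by column (LSB to MSB, carry propagating):
  01010011001
+ 01000101001
  -----------
  col 0: 1 + 1 + 0 (carry in) = 2 → bit 0, carry out 1
  col 1: 0 + 0 + 1 (carry in) = 1 → bit 1, carry out 0
  col 2: 0 + 0 + 0 (carry in) = 0 → bit 0, carry out 0
  col 3: 1 + 1 + 0 (carry in) = 2 → bit 0, carry out 1
  col 4: 1 + 0 + 1 (carry in) = 2 → bit 0, carry out 1
  col 5: 0 + 1 + 1 (carry in) = 2 → bit 0, carry out 1
  col 6: 0 + 0 + 1 (carry in) = 1 → bit 1, carry out 0
  col 7: 1 + 0 + 0 (carry in) = 1 → bit 1, carry out 0
  col 8: 0 + 0 + 0 (carry in) = 0 → bit 0, carry out 0
  col 9: 1 + 1 + 0 (carry in) = 2 → bit 0, carry out 1
  col 10: 0 + 0 + 1 (carry in) = 1 → bit 1, carry out 0
Reading bits MSB→LSB: 10011000010
Strip leading zeros: 10011000010
= 10011000010


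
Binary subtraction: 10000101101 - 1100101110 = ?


Align and subtract column by column (LSB to MSB, borrowing when needed):
  10000101101
- 01100101110
  -----------
  col 0: (1 - 0 borrow-in) - 0 → 1 - 0 = 1, borrow out 0
  col 1: (0 - 0 borrow-in) - 1 → borrow from next column: (0+2) - 1 = 1, borrow out 1
  col 2: (1 - 1 borrow-in) - 1 → borrow from next column: (0+2) - 1 = 1, borrow out 1
  col 3: (1 - 1 borrow-in) - 1 → borrow from next column: (0+2) - 1 = 1, borrow out 1
  col 4: (0 - 1 borrow-in) - 0 → borrow from next column: (-1+2) - 0 = 1, borrow out 1
  col 5: (1 - 1 borrow-in) - 1 → borrow from next column: (0+2) - 1 = 1, borrow out 1
  col 6: (0 - 1 borrow-in) - 0 → borrow from next column: (-1+2) - 0 = 1, borrow out 1
  col 7: (0 - 1 borrow-in) - 0 → borrow from next column: (-1+2) - 0 = 1, borrow out 1
  col 8: (0 - 1 borrow-in) - 1 → borrow from next column: (-1+2) - 1 = 0, borrow out 1
  col 9: (0 - 1 borrow-in) - 1 → borrow from next column: (-1+2) - 1 = 0, borrow out 1
  col 10: (1 - 1 borrow-in) - 0 → 0 - 0 = 0, borrow out 0
Reading bits MSB→LSB: 00011111111
Strip leading zeros: 11111111
= 11111111


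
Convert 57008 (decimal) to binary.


Divide by 2 repeatedly:
57008 ÷ 2 = 28504 remainder 0
28504 ÷ 2 = 14252 remainder 0
14252 ÷ 2 = 7126 remainder 0
7126 ÷ 2 = 3563 remainder 0
3563 ÷ 2 = 1781 remainder 1
1781 ÷ 2 = 890 remainder 1
890 ÷ 2 = 445 remainder 0
445 ÷ 2 = 222 remainder 1
222 ÷ 2 = 111 remainder 0
111 ÷ 2 = 55 remainder 1
55 ÷ 2 = 27 remainder 1
27 ÷ 2 = 13 remainder 1
13 ÷ 2 = 6 remainder 1
6 ÷ 2 = 3 remainder 0
3 ÷ 2 = 1 remainder 1
1 ÷ 2 = 0 remainder 1
Reading remainders bottom-up:
= 1101111010110000


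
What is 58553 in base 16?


Divide by 16 repeatedly:
58553 ÷ 16 = 3659 remainder 9 (9)
3659 ÷ 16 = 228 remainder 11 (B)
228 ÷ 16 = 14 remainder 4 (4)
14 ÷ 16 = 0 remainder 14 (E)
Reading remainders bottom-up:
= 0xE4B9


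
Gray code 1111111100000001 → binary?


Gray code: 1111111100000001
MSB stays the same: 1
Each subsequent bit = prev_binary XOR current_gray:
  B[1] = 1 XOR 1 = 0
  B[2] = 0 XOR 1 = 1
  B[3] = 1 XOR 1 = 0
  B[4] = 0 XOR 1 = 1
  B[5] = 1 XOR 1 = 0
  B[6] = 0 XOR 1 = 1
  B[7] = 1 XOR 1 = 0
  B[8] = 0 XOR 0 = 0
  B[9] = 0 XOR 0 = 0
  B[10] = 0 XOR 0 = 0
  B[11] = 0 XOR 0 = 0
  B[12] = 0 XOR 0 = 0
  B[13] = 0 XOR 0 = 0
  B[14] = 0 XOR 0 = 0
  B[15] = 0 XOR 1 = 1
= 1010101000000001 (43521 decimal)


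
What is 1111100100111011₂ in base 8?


Group into 3-bit groups: 001111100100111011
  001 = 1
  111 = 7
  100 = 4
  100 = 4
  111 = 7
  011 = 3
= 0o174473


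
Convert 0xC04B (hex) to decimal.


Positional values:
Position 0: B × 16^0 = 11 × 1 = 11
Position 1: 4 × 16^1 = 4 × 16 = 64
Position 2: 0 × 16^2 = 0 × 256 = 0
Position 3: C × 16^3 = 12 × 4096 = 49152
Sum = 11 + 64 + 0 + 49152
= 49227


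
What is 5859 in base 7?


Divide by 7 repeatedly:
5859 ÷ 7 = 837 remainder 0
837 ÷ 7 = 119 remainder 4
119 ÷ 7 = 17 remainder 0
17 ÷ 7 = 2 remainder 3
2 ÷ 7 = 0 remainder 2
Reading remainders bottom-up:
= 23040


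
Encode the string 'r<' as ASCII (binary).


String: 'r<'  (2 characters)
Per-character ASCII lookup:
  'r': lowercase starts at 97: 'r' = 97 + 17 = 114 → 1110010
  '<': special character: '<' = 60 → 111100
= 1110010 111100


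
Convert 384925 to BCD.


Each digit → 4-bit binary:
  3 → 0011
  8 → 1000
  4 → 0100
  9 → 1001
  2 → 0010
  5 → 0101
= 0011 1000 0100 1001 0010 0101


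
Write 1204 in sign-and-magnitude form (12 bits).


Sign bit: 0 (positive)
Magnitude: 1204 = 10010110100
= 010010110100


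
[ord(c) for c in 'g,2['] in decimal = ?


String: 'g,2['  (4 characters)
Per-character ASCII lookup:
  'g': lowercase starts at 97: 'g' = 97 + 6 = 103
  ',': special character: ',' = 44
  '2': digits start at 48: '2' = 48 + 2 = 50
  '[': special character: '[' = 91
= 103 44 50 91


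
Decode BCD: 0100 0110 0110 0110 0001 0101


Each 4-bit group → digit:
  0100 → 4
  0110 → 6
  0110 → 6
  0110 → 6
  0001 → 1
  0101 → 5
= 466615


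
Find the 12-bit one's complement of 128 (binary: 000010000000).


Original: 000010000000
Invert all bits:
  bit 0: 0 → 1
  bit 1: 0 → 1
  bit 2: 0 → 1
  bit 3: 0 → 1
  bit 4: 1 → 0
  bit 5: 0 → 1
  bit 6: 0 → 1
  bit 7: 0 → 1
  bit 8: 0 → 1
  bit 9: 0 → 1
  bit 10: 0 → 1
  bit 11: 0 → 1
= 111101111111


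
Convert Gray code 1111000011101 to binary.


Gray code: 1111000011101
MSB stays the same: 1
Each subsequent bit = prev_binary XOR current_gray:
  B[1] = 1 XOR 1 = 0
  B[2] = 0 XOR 1 = 1
  B[3] = 1 XOR 1 = 0
  B[4] = 0 XOR 0 = 0
  B[5] = 0 XOR 0 = 0
  B[6] = 0 XOR 0 = 0
  B[7] = 0 XOR 0 = 0
  B[8] = 0 XOR 1 = 1
  B[9] = 1 XOR 1 = 0
  B[10] = 0 XOR 1 = 1
  B[11] = 1 XOR 0 = 1
  B[12] = 1 XOR 1 = 0
= 1010000010110 (5142 decimal)


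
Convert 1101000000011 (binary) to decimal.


Positional values:
Bit 0: 1 × 2^0 = 1
Bit 1: 1 × 2^1 = 2
Bit 9: 1 × 2^9 = 512
Bit 11: 1 × 2^11 = 2048
Bit 12: 1 × 2^12 = 4096
Sum = 1 + 2 + 512 + 2048 + 4096
= 6659


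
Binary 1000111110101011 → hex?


Group into 4-bit nibbles: 1000111110101011
  1000 = 8
  1111 = F
  1010 = A
  1011 = B
= 0x8FAB


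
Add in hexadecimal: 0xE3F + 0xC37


Align and add column by column (LSB to MSB, each column mod 16 with carry):
  0E3F
+ 0C37
  ----
  col 0: F(15) + 7(7) + 0 (carry in) = 22 → 6(6), carry out 1
  col 1: 3(3) + 3(3) + 1 (carry in) = 7 → 7(7), carry out 0
  col 2: E(14) + C(12) + 0 (carry in) = 26 → A(10), carry out 1
  col 3: 0(0) + 0(0) + 1 (carry in) = 1 → 1(1), carry out 0
Reading digits MSB→LSB: 1A76
Strip leading zeros: 1A76
= 0x1A76


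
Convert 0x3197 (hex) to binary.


Each hex digit → 4 binary bits:
  3 = 0011
  1 = 0001
  9 = 1001
  7 = 0111
Concatenate: 0011 0001 1001 0111
= 0011000110010111


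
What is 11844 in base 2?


Divide by 2 repeatedly:
11844 ÷ 2 = 5922 remainder 0
5922 ÷ 2 = 2961 remainder 0
2961 ÷ 2 = 1480 remainder 1
1480 ÷ 2 = 740 remainder 0
740 ÷ 2 = 370 remainder 0
370 ÷ 2 = 185 remainder 0
185 ÷ 2 = 92 remainder 1
92 ÷ 2 = 46 remainder 0
46 ÷ 2 = 23 remainder 0
23 ÷ 2 = 11 remainder 1
11 ÷ 2 = 5 remainder 1
5 ÷ 2 = 2 remainder 1
2 ÷ 2 = 1 remainder 0
1 ÷ 2 = 0 remainder 1
Reading remainders bottom-up:
= 10111001000100


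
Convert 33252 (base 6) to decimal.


Positional values (base 6):
  2 × 6^0 = 2 × 1 = 2
  5 × 6^1 = 5 × 6 = 30
  2 × 6^2 = 2 × 36 = 72
  3 × 6^3 = 3 × 216 = 648
  3 × 6^4 = 3 × 1296 = 3888
Sum = 2 + 30 + 72 + 648 + 3888
= 4640


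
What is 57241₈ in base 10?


Positional values:
Position 0: 1 × 8^0 = 1
Position 1: 4 × 8^1 = 32
Position 2: 2 × 8^2 = 128
Position 3: 7 × 8^3 = 3584
Position 4: 5 × 8^4 = 20480
Sum = 1 + 32 + 128 + 3584 + 20480
= 24225


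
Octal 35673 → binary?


Each octal digit → 3 binary bits:
  3 = 011
  5 = 101
  6 = 110
  7 = 111
  3 = 011
Concatenate: 011 101 110 111 011
= 011101110111011


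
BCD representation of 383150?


Each digit → 4-bit binary:
  3 → 0011
  8 → 1000
  3 → 0011
  1 → 0001
  5 → 0101
  0 → 0000
= 0011 1000 0011 0001 0101 0000


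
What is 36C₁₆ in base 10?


Positional values:
Position 0: C × 16^0 = 12 × 1 = 12
Position 1: 6 × 16^1 = 6 × 16 = 96
Position 2: 3 × 16^2 = 3 × 256 = 768
Sum = 12 + 96 + 768
= 876


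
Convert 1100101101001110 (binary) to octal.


Group into 3-bit groups: 001100101101001110
  001 = 1
  100 = 4
  101 = 5
  101 = 5
  001 = 1
  110 = 6
= 0o145516


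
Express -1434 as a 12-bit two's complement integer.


Original: 010110011010
Step 1 - Invert all bits: 101001100101
Step 2 - Add 1: 101001100101 + 1
= 101001100110 (represents -1434)


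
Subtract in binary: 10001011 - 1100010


Align and subtract column by column (LSB to MSB, borrowing when needed):
  10001011
- 01100010
  --------
  col 0: (1 - 0 borrow-in) - 0 → 1 - 0 = 1, borrow out 0
  col 1: (1 - 0 borrow-in) - 1 → 1 - 1 = 0, borrow out 0
  col 2: (0 - 0 borrow-in) - 0 → 0 - 0 = 0, borrow out 0
  col 3: (1 - 0 borrow-in) - 0 → 1 - 0 = 1, borrow out 0
  col 4: (0 - 0 borrow-in) - 0 → 0 - 0 = 0, borrow out 0
  col 5: (0 - 0 borrow-in) - 1 → borrow from next column: (0+2) - 1 = 1, borrow out 1
  col 6: (0 - 1 borrow-in) - 1 → borrow from next column: (-1+2) - 1 = 0, borrow out 1
  col 7: (1 - 1 borrow-in) - 0 → 0 - 0 = 0, borrow out 0
Reading bits MSB→LSB: 00101001
Strip leading zeros: 101001
= 101001


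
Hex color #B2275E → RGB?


Hex: #B2275E
R = B2₁₆ = 178
G = 27₁₆ = 39
B = 5E₁₆ = 94
= RGB(178, 39, 94)


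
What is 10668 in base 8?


Divide by 8 repeatedly:
10668 ÷ 8 = 1333 remainder 4
1333 ÷ 8 = 166 remainder 5
166 ÷ 8 = 20 remainder 6
20 ÷ 8 = 2 remainder 4
2 ÷ 8 = 0 remainder 2
Reading remainders bottom-up:
= 0o24654


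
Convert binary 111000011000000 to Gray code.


Binary: 111000011000000
Gray code: G = B XOR (B >> 1)
B >> 1 = 011100001100000
111000011000000 XOR 011100001100000:
  1 XOR 0 = 1
  1 XOR 1 = 0
  1 XOR 1 = 0
  0 XOR 1 = 1
  0 XOR 0 = 0
  0 XOR 0 = 0
  0 XOR 0 = 0
  1 XOR 0 = 1
  1 XOR 1 = 0
  0 XOR 1 = 1
  0 XOR 0 = 0
  0 XOR 0 = 0
  0 XOR 0 = 0
  0 XOR 0 = 0
  0 XOR 0 = 0
= 100100010100000


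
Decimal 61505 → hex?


Divide by 16 repeatedly:
61505 ÷ 16 = 3844 remainder 1 (1)
3844 ÷ 16 = 240 remainder 4 (4)
240 ÷ 16 = 15 remainder 0 (0)
15 ÷ 16 = 0 remainder 15 (F)
Reading remainders bottom-up:
= 0xF041


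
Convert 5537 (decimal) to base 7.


Divide by 7 repeatedly:
5537 ÷ 7 = 791 remainder 0
791 ÷ 7 = 113 remainder 0
113 ÷ 7 = 16 remainder 1
16 ÷ 7 = 2 remainder 2
2 ÷ 7 = 0 remainder 2
Reading remainders bottom-up:
= 22100


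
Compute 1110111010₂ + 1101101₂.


Align and add column by column (LSB to MSB, carry propagating):
  01110111010
+ 00001101101
  -----------
  col 0: 0 + 1 + 0 (carry in) = 1 → bit 1, carry out 0
  col 1: 1 + 0 + 0 (carry in) = 1 → bit 1, carry out 0
  col 2: 0 + 1 + 0 (carry in) = 1 → bit 1, carry out 0
  col 3: 1 + 1 + 0 (carry in) = 2 → bit 0, carry out 1
  col 4: 1 + 0 + 1 (carry in) = 2 → bit 0, carry out 1
  col 5: 1 + 1 + 1 (carry in) = 3 → bit 1, carry out 1
  col 6: 0 + 1 + 1 (carry in) = 2 → bit 0, carry out 1
  col 7: 1 + 0 + 1 (carry in) = 2 → bit 0, carry out 1
  col 8: 1 + 0 + 1 (carry in) = 2 → bit 0, carry out 1
  col 9: 1 + 0 + 1 (carry in) = 2 → bit 0, carry out 1
  col 10: 0 + 0 + 1 (carry in) = 1 → bit 1, carry out 0
Reading bits MSB→LSB: 10000100111
Strip leading zeros: 10000100111
= 10000100111


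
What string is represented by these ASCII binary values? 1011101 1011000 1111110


Codes (binary): 1011101 1011000 1111110
Per-code ASCII lookup:
  1011101 = 93  (special character) → ']'
  1011000 = 88  (range 65-90: uppercase, 88 - 65 = 23) → 'X'
  1111110 = 126  (special character) → '~'
= ']X~'


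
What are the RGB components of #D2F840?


Hex: #D2F840
R = D2₁₆ = 210
G = F8₁₆ = 248
B = 40₁₆ = 64
= RGB(210, 248, 64)


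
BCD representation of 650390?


Each digit → 4-bit binary:
  6 → 0110
  5 → 0101
  0 → 0000
  3 → 0011
  9 → 1001
  0 → 0000
= 0110 0101 0000 0011 1001 0000


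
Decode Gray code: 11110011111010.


Gray code: 11110011111010
MSB stays the same: 1
Each subsequent bit = prev_binary XOR current_gray:
  B[1] = 1 XOR 1 = 0
  B[2] = 0 XOR 1 = 1
  B[3] = 1 XOR 1 = 0
  B[4] = 0 XOR 0 = 0
  B[5] = 0 XOR 0 = 0
  B[6] = 0 XOR 1 = 1
  B[7] = 1 XOR 1 = 0
  B[8] = 0 XOR 1 = 1
  B[9] = 1 XOR 1 = 0
  B[10] = 0 XOR 1 = 1
  B[11] = 1 XOR 0 = 1
  B[12] = 1 XOR 1 = 0
  B[13] = 0 XOR 0 = 0
= 10100010101100 (10412 decimal)


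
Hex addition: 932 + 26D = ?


Align and add column by column (LSB to MSB, each column mod 16 with carry):
  0932
+ 026D
  ----
  col 0: 2(2) + D(13) + 0 (carry in) = 15 → F(15), carry out 0
  col 1: 3(3) + 6(6) + 0 (carry in) = 9 → 9(9), carry out 0
  col 2: 9(9) + 2(2) + 0 (carry in) = 11 → B(11), carry out 0
  col 3: 0(0) + 0(0) + 0 (carry in) = 0 → 0(0), carry out 0
Reading digits MSB→LSB: 0B9F
Strip leading zeros: B9F
= 0xB9F


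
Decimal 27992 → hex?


Divide by 16 repeatedly:
27992 ÷ 16 = 1749 remainder 8 (8)
1749 ÷ 16 = 109 remainder 5 (5)
109 ÷ 16 = 6 remainder 13 (D)
6 ÷ 16 = 0 remainder 6 (6)
Reading remainders bottom-up:
= 0x6D58


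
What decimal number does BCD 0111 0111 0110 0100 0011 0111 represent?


Each 4-bit group → digit:
  0111 → 7
  0111 → 7
  0110 → 6
  0100 → 4
  0011 → 3
  0111 → 7
= 776437


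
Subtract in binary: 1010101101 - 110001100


Align and subtract column by column (LSB to MSB, borrowing when needed):
  1010101101
- 0110001100
  ----------
  col 0: (1 - 0 borrow-in) - 0 → 1 - 0 = 1, borrow out 0
  col 1: (0 - 0 borrow-in) - 0 → 0 - 0 = 0, borrow out 0
  col 2: (1 - 0 borrow-in) - 1 → 1 - 1 = 0, borrow out 0
  col 3: (1 - 0 borrow-in) - 1 → 1 - 1 = 0, borrow out 0
  col 4: (0 - 0 borrow-in) - 0 → 0 - 0 = 0, borrow out 0
  col 5: (1 - 0 borrow-in) - 0 → 1 - 0 = 1, borrow out 0
  col 6: (0 - 0 borrow-in) - 0 → 0 - 0 = 0, borrow out 0
  col 7: (1 - 0 borrow-in) - 1 → 1 - 1 = 0, borrow out 0
  col 8: (0 - 0 borrow-in) - 1 → borrow from next column: (0+2) - 1 = 1, borrow out 1
  col 9: (1 - 1 borrow-in) - 0 → 0 - 0 = 0, borrow out 0
Reading bits MSB→LSB: 0100100001
Strip leading zeros: 100100001
= 100100001


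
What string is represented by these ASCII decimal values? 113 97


Codes (decimal): 113 97
Per-code ASCII lookup:
  113  (range 97-122: lowercase, 113 - 97 = 16) → 'q'
  97  (range 97-122: lowercase, 97 - 97 = 0) → 'a'
= 'qa'


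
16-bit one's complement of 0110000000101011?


Original: 0110000000101011
Invert all bits:
  bit 0: 0 → 1
  bit 1: 1 → 0
  bit 2: 1 → 0
  bit 3: 0 → 1
  bit 4: 0 → 1
  bit 5: 0 → 1
  bit 6: 0 → 1
  bit 7: 0 → 1
  bit 8: 0 → 1
  bit 9: 0 → 1
  bit 10: 1 → 0
  bit 11: 0 → 1
  bit 12: 1 → 0
  bit 13: 0 → 1
  bit 14: 1 → 0
  bit 15: 1 → 0
= 1001111111010100


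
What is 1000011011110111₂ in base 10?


Positional values:
Bit 0: 1 × 2^0 = 1
Bit 1: 1 × 2^1 = 2
Bit 2: 1 × 2^2 = 4
Bit 4: 1 × 2^4 = 16
Bit 5: 1 × 2^5 = 32
Bit 6: 1 × 2^6 = 64
Bit 7: 1 × 2^7 = 128
Bit 9: 1 × 2^9 = 512
Bit 10: 1 × 2^10 = 1024
Bit 15: 1 × 2^15 = 32768
Sum = 1 + 2 + 4 + 16 + 32 + 64 + 128 + 512 + 1024 + 32768
= 34551


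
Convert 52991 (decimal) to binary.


Divide by 2 repeatedly:
52991 ÷ 2 = 26495 remainder 1
26495 ÷ 2 = 13247 remainder 1
13247 ÷ 2 = 6623 remainder 1
6623 ÷ 2 = 3311 remainder 1
3311 ÷ 2 = 1655 remainder 1
1655 ÷ 2 = 827 remainder 1
827 ÷ 2 = 413 remainder 1
413 ÷ 2 = 206 remainder 1
206 ÷ 2 = 103 remainder 0
103 ÷ 2 = 51 remainder 1
51 ÷ 2 = 25 remainder 1
25 ÷ 2 = 12 remainder 1
12 ÷ 2 = 6 remainder 0
6 ÷ 2 = 3 remainder 0
3 ÷ 2 = 1 remainder 1
1 ÷ 2 = 0 remainder 1
Reading remainders bottom-up:
= 1100111011111111


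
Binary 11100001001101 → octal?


Group into 3-bit groups: 011100001001101
  011 = 3
  100 = 4
  001 = 1
  001 = 1
  101 = 5
= 0o34115


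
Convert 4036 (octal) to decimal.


Positional values:
Position 0: 6 × 8^0 = 6
Position 1: 3 × 8^1 = 24
Position 2: 0 × 8^2 = 0
Position 3: 4 × 8^3 = 2048
Sum = 6 + 24 + 0 + 2048
= 2078


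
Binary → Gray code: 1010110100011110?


Binary: 1010110100011110
Gray code: G = B XOR (B >> 1)
B >> 1 = 0101011010001111
1010110100011110 XOR 0101011010001111:
  1 XOR 0 = 1
  0 XOR 1 = 1
  1 XOR 0 = 1
  0 XOR 1 = 1
  1 XOR 0 = 1
  1 XOR 1 = 0
  0 XOR 1 = 1
  1 XOR 0 = 1
  0 XOR 1 = 1
  0 XOR 0 = 0
  0 XOR 0 = 0
  1 XOR 0 = 1
  1 XOR 1 = 0
  1 XOR 1 = 0
  1 XOR 1 = 0
  0 XOR 1 = 1
= 1111101110010001


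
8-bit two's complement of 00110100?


Original: 00110100
Step 1 - Invert all bits: 11001011
Step 2 - Add 1: 11001011 + 1
= 11001100 (represents -52)


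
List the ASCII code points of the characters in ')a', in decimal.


String: ')a'  (2 characters)
Per-character ASCII lookup:
  ')': special character: ')' = 41
  'a': lowercase starts at 97: 'a' = 97 + 0 = 97
= 41 97


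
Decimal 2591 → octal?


Divide by 8 repeatedly:
2591 ÷ 8 = 323 remainder 7
323 ÷ 8 = 40 remainder 3
40 ÷ 8 = 5 remainder 0
5 ÷ 8 = 0 remainder 5
Reading remainders bottom-up:
= 0o5037


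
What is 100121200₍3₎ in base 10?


Positional values (base 3):
  0 × 3^0 = 0 × 1 = 0
  0 × 3^1 = 0 × 3 = 0
  2 × 3^2 = 2 × 9 = 18
  1 × 3^3 = 1 × 27 = 27
  2 × 3^4 = 2 × 81 = 162
  1 × 3^5 = 1 × 243 = 243
  0 × 3^6 = 0 × 729 = 0
  0 × 3^7 = 0 × 2187 = 0
  1 × 3^8 = 1 × 6561 = 6561
Sum = 0 + 0 + 18 + 27 + 162 + 243 + 0 + 0 + 6561
= 7011


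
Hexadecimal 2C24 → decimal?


Positional values:
Position 0: 4 × 16^0 = 4 × 1 = 4
Position 1: 2 × 16^1 = 2 × 16 = 32
Position 2: C × 16^2 = 12 × 256 = 3072
Position 3: 2 × 16^3 = 2 × 4096 = 8192
Sum = 4 + 32 + 3072 + 8192
= 11300


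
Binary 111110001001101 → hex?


Group into 4-bit nibbles: 0111110001001101
  0111 = 7
  1100 = C
  0100 = 4
  1101 = D
= 0x7C4D


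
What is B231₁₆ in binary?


Each hex digit → 4 binary bits:
  B = 1011
  2 = 0010
  3 = 0011
  1 = 0001
Concatenate: 1011 0010 0011 0001
= 1011001000110001


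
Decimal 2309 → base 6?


Divide by 6 repeatedly:
2309 ÷ 6 = 384 remainder 5
384 ÷ 6 = 64 remainder 0
64 ÷ 6 = 10 remainder 4
10 ÷ 6 = 1 remainder 4
1 ÷ 6 = 0 remainder 1
Reading remainders bottom-up:
= 14405


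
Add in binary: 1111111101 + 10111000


Align and add column by column (LSB to MSB, carry propagating):
  01111111101
+ 00010111000
  -----------
  col 0: 1 + 0 + 0 (carry in) = 1 → bit 1, carry out 0
  col 1: 0 + 0 + 0 (carry in) = 0 → bit 0, carry out 0
  col 2: 1 + 0 + 0 (carry in) = 1 → bit 1, carry out 0
  col 3: 1 + 1 + 0 (carry in) = 2 → bit 0, carry out 1
  col 4: 1 + 1 + 1 (carry in) = 3 → bit 1, carry out 1
  col 5: 1 + 1 + 1 (carry in) = 3 → bit 1, carry out 1
  col 6: 1 + 0 + 1 (carry in) = 2 → bit 0, carry out 1
  col 7: 1 + 1 + 1 (carry in) = 3 → bit 1, carry out 1
  col 8: 1 + 0 + 1 (carry in) = 2 → bit 0, carry out 1
  col 9: 1 + 0 + 1 (carry in) = 2 → bit 0, carry out 1
  col 10: 0 + 0 + 1 (carry in) = 1 → bit 1, carry out 0
Reading bits MSB→LSB: 10010110101
Strip leading zeros: 10010110101
= 10010110101


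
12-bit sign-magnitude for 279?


Sign bit: 0 (positive)
Magnitude: 279 = 00100010111
= 000100010111


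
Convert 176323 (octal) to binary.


Each octal digit → 3 binary bits:
  1 = 001
  7 = 111
  6 = 110
  3 = 011
  2 = 010
  3 = 011
Concatenate: 001 111 110 011 010 011
= 001111110011010011


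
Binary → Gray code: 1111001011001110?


Binary: 1111001011001110
Gray code: G = B XOR (B >> 1)
B >> 1 = 0111100101100111
1111001011001110 XOR 0111100101100111:
  1 XOR 0 = 1
  1 XOR 1 = 0
  1 XOR 1 = 0
  1 XOR 1 = 0
  0 XOR 1 = 1
  0 XOR 0 = 0
  1 XOR 0 = 1
  0 XOR 1 = 1
  1 XOR 0 = 1
  1 XOR 1 = 0
  0 XOR 1 = 1
  0 XOR 0 = 0
  1 XOR 0 = 1
  1 XOR 1 = 0
  1 XOR 1 = 0
  0 XOR 1 = 1
= 1000101110101001


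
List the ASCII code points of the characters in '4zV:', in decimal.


String: '4zV:'  (4 characters)
Per-character ASCII lookup:
  '4': digits start at 48: '4' = 48 + 4 = 52
  'z': lowercase starts at 97: 'z' = 97 + 25 = 122
  'V': uppercase starts at 65: 'V' = 65 + 21 = 86
  ':': special character: ':' = 58
= 52 122 86 58


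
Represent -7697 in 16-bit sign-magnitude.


Sign bit: 1 (negative)
Magnitude: 7697 = 001111000010001
= 1001111000010001


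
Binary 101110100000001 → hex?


Group into 4-bit nibbles: 0101110100000001
  0101 = 5
  1101 = D
  0000 = 0
  0001 = 1
= 0x5D01


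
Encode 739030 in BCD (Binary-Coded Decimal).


Each digit → 4-bit binary:
  7 → 0111
  3 → 0011
  9 → 1001
  0 → 0000
  3 → 0011
  0 → 0000
= 0111 0011 1001 0000 0011 0000


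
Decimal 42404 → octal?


Divide by 8 repeatedly:
42404 ÷ 8 = 5300 remainder 4
5300 ÷ 8 = 662 remainder 4
662 ÷ 8 = 82 remainder 6
82 ÷ 8 = 10 remainder 2
10 ÷ 8 = 1 remainder 2
1 ÷ 8 = 0 remainder 1
Reading remainders bottom-up:
= 0o122644


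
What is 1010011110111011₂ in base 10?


Positional values:
Bit 0: 1 × 2^0 = 1
Bit 1: 1 × 2^1 = 2
Bit 3: 1 × 2^3 = 8
Bit 4: 1 × 2^4 = 16
Bit 5: 1 × 2^5 = 32
Bit 7: 1 × 2^7 = 128
Bit 8: 1 × 2^8 = 256
Bit 9: 1 × 2^9 = 512
Bit 10: 1 × 2^10 = 1024
Bit 13: 1 × 2^13 = 8192
Bit 15: 1 × 2^15 = 32768
Sum = 1 + 2 + 8 + 16 + 32 + 128 + 256 + 512 + 1024 + 8192 + 32768
= 42939


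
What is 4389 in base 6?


Divide by 6 repeatedly:
4389 ÷ 6 = 731 remainder 3
731 ÷ 6 = 121 remainder 5
121 ÷ 6 = 20 remainder 1
20 ÷ 6 = 3 remainder 2
3 ÷ 6 = 0 remainder 3
Reading remainders bottom-up:
= 32153


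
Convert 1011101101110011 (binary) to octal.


Group into 3-bit groups: 001011101101110011
  001 = 1
  011 = 3
  101 = 5
  101 = 5
  110 = 6
  011 = 3
= 0o135563


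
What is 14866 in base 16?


Divide by 16 repeatedly:
14866 ÷ 16 = 929 remainder 2 (2)
929 ÷ 16 = 58 remainder 1 (1)
58 ÷ 16 = 3 remainder 10 (A)
3 ÷ 16 = 0 remainder 3 (3)
Reading remainders bottom-up:
= 0x3A12


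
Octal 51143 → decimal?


Positional values:
Position 0: 3 × 8^0 = 3
Position 1: 4 × 8^1 = 32
Position 2: 1 × 8^2 = 64
Position 3: 1 × 8^3 = 512
Position 4: 5 × 8^4 = 20480
Sum = 3 + 32 + 64 + 512 + 20480
= 21091


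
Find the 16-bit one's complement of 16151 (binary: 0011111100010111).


Original: 0011111100010111
Invert all bits:
  bit 0: 0 → 1
  bit 1: 0 → 1
  bit 2: 1 → 0
  bit 3: 1 → 0
  bit 4: 1 → 0
  bit 5: 1 → 0
  bit 6: 1 → 0
  bit 7: 1 → 0
  bit 8: 0 → 1
  bit 9: 0 → 1
  bit 10: 0 → 1
  bit 11: 1 → 0
  bit 12: 0 → 1
  bit 13: 1 → 0
  bit 14: 1 → 0
  bit 15: 1 → 0
= 1100000011101000


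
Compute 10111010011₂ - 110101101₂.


Align and subtract column by column (LSB to MSB, borrowing when needed):
  10111010011
- 00110101101
  -----------
  col 0: (1 - 0 borrow-in) - 1 → 1 - 1 = 0, borrow out 0
  col 1: (1 - 0 borrow-in) - 0 → 1 - 0 = 1, borrow out 0
  col 2: (0 - 0 borrow-in) - 1 → borrow from next column: (0+2) - 1 = 1, borrow out 1
  col 3: (0 - 1 borrow-in) - 1 → borrow from next column: (-1+2) - 1 = 0, borrow out 1
  col 4: (1 - 1 borrow-in) - 0 → 0 - 0 = 0, borrow out 0
  col 5: (0 - 0 borrow-in) - 1 → borrow from next column: (0+2) - 1 = 1, borrow out 1
  col 6: (1 - 1 borrow-in) - 0 → 0 - 0 = 0, borrow out 0
  col 7: (1 - 0 borrow-in) - 1 → 1 - 1 = 0, borrow out 0
  col 8: (1 - 0 borrow-in) - 1 → 1 - 1 = 0, borrow out 0
  col 9: (0 - 0 borrow-in) - 0 → 0 - 0 = 0, borrow out 0
  col 10: (1 - 0 borrow-in) - 0 → 1 - 0 = 1, borrow out 0
Reading bits MSB→LSB: 10000100110
Strip leading zeros: 10000100110
= 10000100110


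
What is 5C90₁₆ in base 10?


Positional values:
Position 0: 0 × 16^0 = 0 × 1 = 0
Position 1: 9 × 16^1 = 9 × 16 = 144
Position 2: C × 16^2 = 12 × 256 = 3072
Position 3: 5 × 16^3 = 5 × 4096 = 20480
Sum = 0 + 144 + 3072 + 20480
= 23696


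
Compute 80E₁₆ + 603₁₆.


Align and add column by column (LSB to MSB, each column mod 16 with carry):
  080E
+ 0603
  ----
  col 0: E(14) + 3(3) + 0 (carry in) = 17 → 1(1), carry out 1
  col 1: 0(0) + 0(0) + 1 (carry in) = 1 → 1(1), carry out 0
  col 2: 8(8) + 6(6) + 0 (carry in) = 14 → E(14), carry out 0
  col 3: 0(0) + 0(0) + 0 (carry in) = 0 → 0(0), carry out 0
Reading digits MSB→LSB: 0E11
Strip leading zeros: E11
= 0xE11


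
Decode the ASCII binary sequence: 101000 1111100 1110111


Codes (binary): 101000 1111100 1110111
Per-code ASCII lookup:
  101000 = 40  (special character) → '('
  1111100 = 124  (special character) → '|'
  1110111 = 119  (range 97-122: lowercase, 119 - 97 = 22) → 'w'
= '(|w'


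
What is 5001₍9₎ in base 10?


Positional values (base 9):
  1 × 9^0 = 1 × 1 = 1
  0 × 9^1 = 0 × 9 = 0
  0 × 9^2 = 0 × 81 = 0
  5 × 9^3 = 5 × 729 = 3645
Sum = 1 + 0 + 0 + 3645
= 3646


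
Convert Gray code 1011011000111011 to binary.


Gray code: 1011011000111011
MSB stays the same: 1
Each subsequent bit = prev_binary XOR current_gray:
  B[1] = 1 XOR 0 = 1
  B[2] = 1 XOR 1 = 0
  B[3] = 0 XOR 1 = 1
  B[4] = 1 XOR 0 = 1
  B[5] = 1 XOR 1 = 0
  B[6] = 0 XOR 1 = 1
  B[7] = 1 XOR 0 = 1
  B[8] = 1 XOR 0 = 1
  B[9] = 1 XOR 0 = 1
  B[10] = 1 XOR 1 = 0
  B[11] = 0 XOR 1 = 1
  B[12] = 1 XOR 1 = 0
  B[13] = 0 XOR 0 = 0
  B[14] = 0 XOR 1 = 1
  B[15] = 1 XOR 1 = 0
= 1101101111010010 (56274 decimal)


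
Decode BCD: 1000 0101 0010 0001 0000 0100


Each 4-bit group → digit:
  1000 → 8
  0101 → 5
  0010 → 2
  0001 → 1
  0000 → 0
  0100 → 4
= 852104


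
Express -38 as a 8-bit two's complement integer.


Original: 00100110
Step 1 - Invert all bits: 11011001
Step 2 - Add 1: 11011001 + 1
= 11011010 (represents -38)


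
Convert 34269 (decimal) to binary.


Divide by 2 repeatedly:
34269 ÷ 2 = 17134 remainder 1
17134 ÷ 2 = 8567 remainder 0
8567 ÷ 2 = 4283 remainder 1
4283 ÷ 2 = 2141 remainder 1
2141 ÷ 2 = 1070 remainder 1
1070 ÷ 2 = 535 remainder 0
535 ÷ 2 = 267 remainder 1
267 ÷ 2 = 133 remainder 1
133 ÷ 2 = 66 remainder 1
66 ÷ 2 = 33 remainder 0
33 ÷ 2 = 16 remainder 1
16 ÷ 2 = 8 remainder 0
8 ÷ 2 = 4 remainder 0
4 ÷ 2 = 2 remainder 0
2 ÷ 2 = 1 remainder 0
1 ÷ 2 = 0 remainder 1
Reading remainders bottom-up:
= 1000010111011101


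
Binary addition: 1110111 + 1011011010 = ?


Align and add column by column (LSB to MSB, carry propagating):
  00001110111
+ 01011011010
  -----------
  col 0: 1 + 0 + 0 (carry in) = 1 → bit 1, carry out 0
  col 1: 1 + 1 + 0 (carry in) = 2 → bit 0, carry out 1
  col 2: 1 + 0 + 1 (carry in) = 2 → bit 0, carry out 1
  col 3: 0 + 1 + 1 (carry in) = 2 → bit 0, carry out 1
  col 4: 1 + 1 + 1 (carry in) = 3 → bit 1, carry out 1
  col 5: 1 + 0 + 1 (carry in) = 2 → bit 0, carry out 1
  col 6: 1 + 1 + 1 (carry in) = 3 → bit 1, carry out 1
  col 7: 0 + 1 + 1 (carry in) = 2 → bit 0, carry out 1
  col 8: 0 + 0 + 1 (carry in) = 1 → bit 1, carry out 0
  col 9: 0 + 1 + 0 (carry in) = 1 → bit 1, carry out 0
  col 10: 0 + 0 + 0 (carry in) = 0 → bit 0, carry out 0
Reading bits MSB→LSB: 01101010001
Strip leading zeros: 1101010001
= 1101010001


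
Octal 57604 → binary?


Each octal digit → 3 binary bits:
  5 = 101
  7 = 111
  6 = 110
  0 = 000
  4 = 100
Concatenate: 101 111 110 000 100
= 101111110000100


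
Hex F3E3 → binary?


Each hex digit → 4 binary bits:
  F = 1111
  3 = 0011
  E = 1110
  3 = 0011
Concatenate: 1111 0011 1110 0011
= 1111001111100011
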